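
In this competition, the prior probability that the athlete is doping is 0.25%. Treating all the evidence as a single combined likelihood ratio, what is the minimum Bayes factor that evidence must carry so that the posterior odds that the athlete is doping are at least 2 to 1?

798

Prior odds = 0.0025/0.9975 = 1/399.
Target odds = 2.
Required Bayes factor = 2 ÷ (1/399) = 798.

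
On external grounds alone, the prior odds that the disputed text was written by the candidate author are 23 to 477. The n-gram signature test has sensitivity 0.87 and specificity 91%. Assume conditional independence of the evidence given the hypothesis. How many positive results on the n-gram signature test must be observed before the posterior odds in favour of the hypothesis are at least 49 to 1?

4

Prior odds = 23/477.
False-positive rate = 1 − 0.91 = 0.09; likelihood ratio of a positive = 0.87/0.09 = 29/3.
Target odds = 49.
Need (23/477) × (29/3)ⁿ ≥ 49, i.e. (29/3)ⁿ ≥ 23373/23.
(29/3)³ = 24389/27 falls short of 23373/23 but (29/3)⁴ = 707281/81 reaches it, so n = 4.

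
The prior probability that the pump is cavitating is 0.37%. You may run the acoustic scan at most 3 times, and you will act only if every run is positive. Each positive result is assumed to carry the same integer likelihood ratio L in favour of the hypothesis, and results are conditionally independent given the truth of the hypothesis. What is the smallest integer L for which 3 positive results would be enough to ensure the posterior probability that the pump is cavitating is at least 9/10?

Prior odds = 0.0037/0.9963 = 37/9963.
Target odds = 0.9/0.1 = 9.
Need L³ ≥ 9 ÷ (37/9963) = 89667/37.
13³ = 2197 < 89667/37 ≤ 2744 = 14³, so L = 14.

14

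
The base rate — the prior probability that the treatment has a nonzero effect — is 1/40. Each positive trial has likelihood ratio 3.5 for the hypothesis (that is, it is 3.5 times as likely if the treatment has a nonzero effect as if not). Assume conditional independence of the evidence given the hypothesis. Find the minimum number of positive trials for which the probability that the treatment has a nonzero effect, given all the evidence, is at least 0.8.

Prior odds = 0.025/0.975 = 1/39.
Likelihood ratio per positive trial = 3.5.
Target posterior odds = 0.8/0.2 = 4.
Need (1/39) × 3.5ⁿ ≥ 4, i.e. 3.5ⁿ ≥ 156.
3.5⁴ = 150.0625 falls short of 156 but 3.5⁵ = 525.21875 reaches it, so n = 5.

5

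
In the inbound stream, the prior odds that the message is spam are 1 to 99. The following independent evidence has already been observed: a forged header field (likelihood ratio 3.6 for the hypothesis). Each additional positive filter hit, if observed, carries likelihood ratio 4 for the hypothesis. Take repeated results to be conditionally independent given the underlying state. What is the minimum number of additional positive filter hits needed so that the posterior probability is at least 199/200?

Prior odds = 1/99.
Bayes factor of the evidence already in hand = 3.6.
Odds after that evidence = (1/99) × 3.6 = 2/55.
Target odds = 0.995/0.005 = 199.
Need 4ⁿ ≥ 199 ÷ (2/55) = 5472.5.
4⁶ = 4096 falls short of 5472.5 but 4⁷ = 16384 reaches it, so n = 7.

7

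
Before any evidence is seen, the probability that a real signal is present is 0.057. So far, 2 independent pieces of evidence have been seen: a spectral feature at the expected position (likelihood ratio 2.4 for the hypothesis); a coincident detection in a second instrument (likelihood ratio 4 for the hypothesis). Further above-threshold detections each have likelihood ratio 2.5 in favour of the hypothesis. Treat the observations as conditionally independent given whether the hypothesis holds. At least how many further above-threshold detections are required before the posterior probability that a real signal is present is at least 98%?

5

Prior odds = 0.057/0.943 = 57/943.
Combined Bayes factor of the evidence already in hand = 2.4 × 4 = 9.6.
Odds after that evidence = (57/943) × 9.6 = 2736/4715.
Target odds = 0.98/0.02 = 49.
Need 2.5ⁿ ≥ 49 ÷ (2736/4715) = 231035/2736.
2.5⁴ = 39.0625 falls short of 231035/2736 but 2.5⁵ = 97.65625 reaches it, so n = 5.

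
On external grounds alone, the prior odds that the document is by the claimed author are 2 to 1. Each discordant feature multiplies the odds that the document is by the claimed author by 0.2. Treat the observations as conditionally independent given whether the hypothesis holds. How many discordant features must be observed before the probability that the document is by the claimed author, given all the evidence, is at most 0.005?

4

Prior odds = 2.
Likelihood ratio per discordant feature = 0.2.
Target posterior odds = 0.005/0.995 = 1/199.
Require 0.2ⁿ ≤ 1/199 ÷ 2 = 1/398.
0.2³ = 0.008 is still above 1/398 but 0.2⁴ = 0.0016 is at or below it, so n = 4.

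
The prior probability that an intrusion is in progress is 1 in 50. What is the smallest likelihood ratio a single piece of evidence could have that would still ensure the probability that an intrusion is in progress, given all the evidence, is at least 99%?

4851

Prior odds = 0.02/0.98 = 1/49.
Target odds = 0.99/0.01 = 99.
Required Bayes factor = 99 ÷ (1/49) = 4851.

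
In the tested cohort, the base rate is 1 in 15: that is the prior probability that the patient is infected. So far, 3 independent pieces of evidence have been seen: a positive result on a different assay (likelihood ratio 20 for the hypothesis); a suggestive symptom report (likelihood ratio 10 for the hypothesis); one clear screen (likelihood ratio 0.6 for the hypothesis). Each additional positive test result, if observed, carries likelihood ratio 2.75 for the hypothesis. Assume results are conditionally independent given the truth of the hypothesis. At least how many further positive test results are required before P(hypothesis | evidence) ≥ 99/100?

Prior odds = (1/15)/(14/15) = 1/14.
Combined Bayes factor of the evidence already in hand = 20 × 10 × 0.6 = 120.
Odds after that evidence = (1/14) × 120 = 60/7.
Target odds = 0.99/0.01 = 99.
Need 2.75ⁿ ≥ 99 ÷ (60/7) = 11.55.
2.75² = 7.5625 falls short of 11.55 but 2.75³ = 20.796875 reaches it, so n = 3.

3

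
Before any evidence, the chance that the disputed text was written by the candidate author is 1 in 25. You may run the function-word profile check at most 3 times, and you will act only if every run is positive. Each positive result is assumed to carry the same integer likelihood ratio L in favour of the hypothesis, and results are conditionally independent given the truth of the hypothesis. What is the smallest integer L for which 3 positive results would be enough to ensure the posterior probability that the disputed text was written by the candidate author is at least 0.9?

Prior odds = 0.04/0.96 = 1/24.
Target odds = 0.9/0.1 = 9.
Need L³ ≥ 9 ÷ (1/24) = 216.
5³ = 125 < 216 ≤ 216 = 6³, so L = 6.

6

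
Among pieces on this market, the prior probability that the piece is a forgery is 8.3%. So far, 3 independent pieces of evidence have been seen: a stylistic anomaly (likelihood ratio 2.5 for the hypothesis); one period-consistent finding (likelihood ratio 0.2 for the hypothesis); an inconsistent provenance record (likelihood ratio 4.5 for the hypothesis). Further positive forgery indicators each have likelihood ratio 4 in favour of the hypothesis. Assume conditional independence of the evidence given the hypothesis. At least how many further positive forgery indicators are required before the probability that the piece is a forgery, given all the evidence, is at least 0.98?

Prior odds = 0.083/0.917 = 83/917.
Combined Bayes factor of the evidence already in hand = 2.5 × 0.2 × 4.5 = 2.25.
Odds after that evidence = (83/917) × 2.25 = 747/3668.
Target odds = 0.98/0.02 = 49.
Need 4ⁿ ≥ 49 ÷ (747/3668) = 179732/747.
4³ = 64 falls short of 179732/747 but 4⁴ = 256 reaches it, so n = 4.

4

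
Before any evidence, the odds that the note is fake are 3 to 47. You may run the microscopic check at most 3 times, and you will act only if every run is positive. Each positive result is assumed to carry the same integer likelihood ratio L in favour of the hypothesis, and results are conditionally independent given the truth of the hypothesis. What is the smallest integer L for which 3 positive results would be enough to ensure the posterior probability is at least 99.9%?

26

Prior odds = 3/47.
Target odds = 0.999/0.001 = 999.
Need L³ ≥ 999 ÷ (3/47) = 15651.
25³ = 15625 < 15651 ≤ 17576 = 26³, so L = 26.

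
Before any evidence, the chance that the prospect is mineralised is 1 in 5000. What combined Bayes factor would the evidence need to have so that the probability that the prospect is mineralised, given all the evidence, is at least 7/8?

Prior odds = 0.0002/0.9998 = 1/4999.
Target odds = 0.875/0.125 = 7.
Required Bayes factor = 7 ÷ (1/4999) = 34993.

34993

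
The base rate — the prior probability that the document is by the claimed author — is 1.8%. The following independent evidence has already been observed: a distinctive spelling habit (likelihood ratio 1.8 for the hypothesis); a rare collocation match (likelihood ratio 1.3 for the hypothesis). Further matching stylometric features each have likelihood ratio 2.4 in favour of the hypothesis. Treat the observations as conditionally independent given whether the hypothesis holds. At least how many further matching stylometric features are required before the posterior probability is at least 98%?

Prior odds = 0.018/0.982 = 9/491.
Combined Bayes factor of the evidence already in hand = 1.8 × 1.3 = 2.34.
Odds after that evidence = (9/491) × 2.34 = 1053/24550.
Target odds = 0.98/0.02 = 49.
Need 2.4ⁿ ≥ 49 ÷ (1053/24550) = 1202950/1053.
2.4⁸ = 429981696/390625 falls short of 1202950/1053 but 2.4⁹ ≈2641.81 reaches it, so n = 9.

9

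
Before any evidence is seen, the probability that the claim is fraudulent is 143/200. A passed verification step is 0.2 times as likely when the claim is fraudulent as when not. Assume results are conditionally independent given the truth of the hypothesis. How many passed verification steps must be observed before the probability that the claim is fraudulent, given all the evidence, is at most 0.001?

5

Prior odds = 0.715/0.285 = 143/57.
Likelihood ratio per passed verification step = 0.2.
Target posterior odds = 0.001/0.999 = 1/999.
Require 0.2ⁿ ≤ 1/999 ÷ (143/57) = 19/47619.
0.2⁴ = 0.0016 is still above 19/47619 but 0.2⁵ = 0.00032 is at or below it, so n = 5.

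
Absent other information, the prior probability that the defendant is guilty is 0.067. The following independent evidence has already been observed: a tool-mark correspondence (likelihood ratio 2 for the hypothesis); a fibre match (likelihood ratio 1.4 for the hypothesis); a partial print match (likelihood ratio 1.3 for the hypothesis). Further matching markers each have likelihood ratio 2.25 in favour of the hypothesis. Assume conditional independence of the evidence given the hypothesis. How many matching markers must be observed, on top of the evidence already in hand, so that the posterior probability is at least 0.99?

Prior odds = 0.067/0.933 = 67/933.
Combined Bayes factor of the evidence already in hand = 2 × 1.4 × 1.3 = 3.64.
Odds after that evidence = (67/933) × 3.64 = 6097/23325.
Target odds = 0.99/0.01 = 99.
Need 2.25ⁿ ≥ 99 ÷ (6097/23325) = 2309175/6097.
2.25⁷ = 4782969/16384 falls short of 2309175/6097 but 2.25⁸ = 43046721/65536 reaches it, so n = 8.

8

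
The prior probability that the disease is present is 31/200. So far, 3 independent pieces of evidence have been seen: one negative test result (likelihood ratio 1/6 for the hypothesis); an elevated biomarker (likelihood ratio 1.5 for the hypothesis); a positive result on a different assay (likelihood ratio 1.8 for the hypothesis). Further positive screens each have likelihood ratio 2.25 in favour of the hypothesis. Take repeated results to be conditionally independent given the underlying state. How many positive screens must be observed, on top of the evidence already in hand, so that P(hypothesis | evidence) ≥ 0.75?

5

Prior odds = 0.155/0.845 = 31/169.
Combined Bayes factor of the evidence already in hand = (1/6) × 1.5 × 1.8 = 0.45.
Odds after that evidence = (31/169) × 0.45 = 279/3380.
Target odds = 0.75/0.25 = 3.
Need 2.25ⁿ ≥ 3 ÷ (279/3380) = 3380/93.
2.25⁴ = 25.62890625 falls short of 3380/93 but 2.25⁵ = 59049/1024 reaches it, so n = 5.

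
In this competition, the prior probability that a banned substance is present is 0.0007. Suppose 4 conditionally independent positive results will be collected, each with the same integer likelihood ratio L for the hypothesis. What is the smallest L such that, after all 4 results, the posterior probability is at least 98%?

Prior odds = 0.0007/0.9993 = 7/9993.
Target odds = 0.98/0.02 = 49.
Need L⁴ ≥ 49 ÷ (7/9993) = 69951.
16⁴ = 65536 < 69951 ≤ 83521 = 17⁴, so L = 17.

17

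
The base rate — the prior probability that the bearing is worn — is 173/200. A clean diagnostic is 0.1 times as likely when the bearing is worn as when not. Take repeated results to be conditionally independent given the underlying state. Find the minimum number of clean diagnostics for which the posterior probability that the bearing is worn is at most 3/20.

Prior odds = 0.865/0.135 = 173/27.
Likelihood ratio per clean diagnostic = 0.1.
Target odds: 0.15 ÷ 0.85 = 3/17.
Require 0.1ⁿ ≤ 3/17 ÷ (173/27) = 81/2941.
0.1¹ = 0.1 is still above 81/2941 but 0.1² = 0.01 is at or below it, so n = 2.

2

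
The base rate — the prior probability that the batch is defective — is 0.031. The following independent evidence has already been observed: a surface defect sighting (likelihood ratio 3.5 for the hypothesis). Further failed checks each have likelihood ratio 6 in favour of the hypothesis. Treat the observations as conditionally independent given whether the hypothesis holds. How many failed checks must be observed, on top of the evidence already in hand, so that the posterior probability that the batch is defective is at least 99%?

4

Prior odds = 0.031/0.969 = 31/969.
Bayes factor of the evidence already in hand = 3.5.
Odds after that evidence = (31/969) × 3.5 = 217/1938.
Target odds = 0.99/0.01 = 99.
Need 6ⁿ ≥ 99 ÷ (217/1938) = 191862/217.
6³ = 216 falls short of 191862/217 but 6⁴ = 1296 reaches it, so n = 4.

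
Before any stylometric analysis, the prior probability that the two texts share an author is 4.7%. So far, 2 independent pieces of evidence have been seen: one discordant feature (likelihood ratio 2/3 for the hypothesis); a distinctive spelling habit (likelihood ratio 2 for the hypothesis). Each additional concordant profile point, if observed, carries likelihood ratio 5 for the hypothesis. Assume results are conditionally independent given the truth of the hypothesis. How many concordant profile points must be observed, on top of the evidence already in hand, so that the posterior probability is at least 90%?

Prior odds = 0.047/0.953 = 47/953.
Combined Bayes factor of the evidence already in hand = (2/3) × 2 = 4/3.
Odds after that evidence = (47/953) × 4/3 = 188/2859.
Target odds = 0.9/0.1 = 9.
Need 5ⁿ ≥ 9 ÷ (188/2859) = 25731/188.
5³ = 125 falls short of 25731/188 but 5⁴ = 625 reaches it, so n = 4.

4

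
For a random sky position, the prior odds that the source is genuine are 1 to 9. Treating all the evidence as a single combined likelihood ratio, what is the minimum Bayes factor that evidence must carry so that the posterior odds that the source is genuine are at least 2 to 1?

Prior odds = 1/9.
Target odds = 2.
Required Bayes factor = 2 ÷ (1/9) = 18.

18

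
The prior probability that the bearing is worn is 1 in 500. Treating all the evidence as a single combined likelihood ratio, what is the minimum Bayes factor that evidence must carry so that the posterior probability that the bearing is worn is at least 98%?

24451

Prior odds = 0.002/0.998 = 1/499.
Target odds = 0.98/0.02 = 49.
Required Bayes factor = 49 ÷ (1/499) = 24451.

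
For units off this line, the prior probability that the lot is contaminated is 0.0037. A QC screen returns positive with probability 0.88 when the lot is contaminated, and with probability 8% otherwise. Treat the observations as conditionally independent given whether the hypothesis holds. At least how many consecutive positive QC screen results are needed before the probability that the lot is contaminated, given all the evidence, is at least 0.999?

Prior odds: 0.0037 ÷ 0.9963 = 37/9963.
Likelihood ratio of a positive result = 0.88/0.08 = 11.
Target odds: 0.999 ÷ 0.001 = 999.
Require 11ⁿ ≥ 999 ÷ (37/9963) = 269001.
11⁵ = 161051 falls short of 269001 but 11⁶ = 1771561 reaches it, so n = 6.

6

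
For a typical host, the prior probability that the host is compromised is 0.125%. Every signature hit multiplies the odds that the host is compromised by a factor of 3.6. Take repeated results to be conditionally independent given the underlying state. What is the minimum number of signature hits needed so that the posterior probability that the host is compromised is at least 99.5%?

Prior odds: 0.00125 ÷ 0.99875 = 1/799.
Likelihood ratio per signature hit = 3.6.
Target posterior odds = 0.995/0.005 = 199.
Need (1/799) × 3.6ⁿ ≥ 199, i.e. 3.6ⁿ ≥ 159001.
3.6⁹ ≈101560 falls short of 159001 but 3.6¹⁰ ≈365616 reaches it, so n = 10.

10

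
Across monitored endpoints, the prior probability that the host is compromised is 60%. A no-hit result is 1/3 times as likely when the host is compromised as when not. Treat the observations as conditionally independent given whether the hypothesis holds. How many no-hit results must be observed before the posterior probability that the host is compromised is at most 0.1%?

Prior odds = 0.6/0.4 = 1.5.
Likelihood ratio per no-hit result = 1/3.
Target posterior odds = 0.001/0.999 = 1/999.
Require (1/3)ⁿ ≤ 1/999 ÷ 1.5 = 2/2997.
(1/3)⁶ = 1/729 is still above 2/2997 but (1/3)⁷ = 1/2187 is at or below it, so n = 7.

7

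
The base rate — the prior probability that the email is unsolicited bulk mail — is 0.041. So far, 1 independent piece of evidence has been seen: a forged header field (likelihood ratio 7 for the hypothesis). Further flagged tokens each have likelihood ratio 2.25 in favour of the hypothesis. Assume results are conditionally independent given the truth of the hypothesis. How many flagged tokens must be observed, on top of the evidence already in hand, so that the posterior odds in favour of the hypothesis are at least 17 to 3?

4

Prior odds = 0.041/0.959 = 41/959.
Bayes factor of the evidence already in hand = 7.
Odds after that evidence = (41/959) × 7 = 41/137.
Target odds = 17/3.
Need 2.25ⁿ ≥ 17/3 ÷ (41/137) = 2329/123.
2.25³ = 11.390625 falls short of 2329/123 but 2.25⁴ = 25.62890625 reaches it, so n = 4.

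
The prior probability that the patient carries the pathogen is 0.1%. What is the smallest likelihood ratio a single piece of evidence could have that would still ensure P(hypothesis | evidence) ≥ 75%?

2997

Prior odds = 0.001/0.999 = 1/999.
Target odds = 0.75/0.25 = 3.
Required Bayes factor = 3 ÷ (1/999) = 2997.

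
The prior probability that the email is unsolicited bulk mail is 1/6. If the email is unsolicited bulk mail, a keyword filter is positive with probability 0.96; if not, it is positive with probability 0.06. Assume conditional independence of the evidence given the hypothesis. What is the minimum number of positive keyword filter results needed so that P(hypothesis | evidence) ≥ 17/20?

2

Prior odds: (1/6) ÷ (5/6) = 0.2.
Likelihood ratio of a positive = 0.96/0.06 = 16.
Target posterior odds = 0.85/0.15 = 17/3.
Require 16ⁿ ≥ 17/3 ÷ 0.2 = 85/3.
16¹ = 16 falls short of 85/3 but 16² = 256 reaches it, so n = 2.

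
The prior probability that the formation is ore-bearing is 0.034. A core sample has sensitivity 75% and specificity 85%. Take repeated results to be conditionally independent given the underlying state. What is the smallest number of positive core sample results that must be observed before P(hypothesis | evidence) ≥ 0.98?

5

Prior odds: 0.034 ÷ 0.966 = 17/483.
False-positive rate = 1 − 0.85 = 0.15; likelihood ratio of a positive = 0.75/0.15 = 5.
Target posterior odds = 0.98/0.02 = 49.
Need (17/483) × 5ⁿ ≥ 49, i.e. 5ⁿ ≥ 23667/17.
5⁴ = 625 falls short of 23667/17 but 5⁵ = 3125 reaches it, so n = 5.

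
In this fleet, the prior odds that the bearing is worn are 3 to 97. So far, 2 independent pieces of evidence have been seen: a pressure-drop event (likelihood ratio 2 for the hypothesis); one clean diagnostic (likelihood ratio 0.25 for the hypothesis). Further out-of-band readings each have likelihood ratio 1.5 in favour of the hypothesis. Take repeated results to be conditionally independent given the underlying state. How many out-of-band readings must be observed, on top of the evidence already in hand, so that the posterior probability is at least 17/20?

Prior odds = 3/97.
Combined Bayes factor of the evidence already in hand = 2 × 0.25 = 0.5.
Odds after that evidence = (3/97) × 0.5 = 3/194.
Target odds = 0.85/0.15 = 17/3.
Need 1.5ⁿ ≥ 17/3 ÷ (3/194) = 3298/9.
1.5¹⁴ = 4782969/16384 falls short of 3298/9 but 1.5¹⁵ = 14348907/32768 reaches it, so n = 15.

15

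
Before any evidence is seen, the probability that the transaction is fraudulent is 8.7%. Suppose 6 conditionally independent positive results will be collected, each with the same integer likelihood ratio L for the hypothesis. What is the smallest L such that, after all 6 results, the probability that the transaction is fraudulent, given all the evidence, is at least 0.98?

3

Prior odds = 0.087/0.913 = 87/913.
Target odds = 0.98/0.02 = 49.
Need L⁶ ≥ 49 ÷ (87/913) = 44737/87.
2⁶ = 64 < 44737/87 ≤ 729 = 3⁶, so L = 3.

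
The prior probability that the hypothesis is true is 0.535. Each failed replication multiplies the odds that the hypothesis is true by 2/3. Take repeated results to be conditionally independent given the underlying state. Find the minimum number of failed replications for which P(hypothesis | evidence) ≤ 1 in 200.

Prior odds = 0.535/0.465 = 107/93.
Likelihood ratio per failed replication = 2/3.
Target posterior odds = 0.005/0.995 = 1/199.
Need (107/93) × (2/3)ⁿ ≤ 1/199, i.e. (2/3)ⁿ ≤ 93/21293.
(2/3)¹³ = 8192/1594323 is still above 93/21293 but (2/3)¹⁴ = 16384/4782969 is at or below it, so n = 14.

14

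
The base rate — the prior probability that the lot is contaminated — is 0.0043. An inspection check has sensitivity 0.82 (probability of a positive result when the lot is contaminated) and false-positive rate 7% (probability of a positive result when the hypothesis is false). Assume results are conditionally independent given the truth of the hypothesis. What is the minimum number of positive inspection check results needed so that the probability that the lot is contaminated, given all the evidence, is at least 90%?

4

Prior odds = 0.0043/0.9957 = 43/9957.
Likelihood ratio of a positive result = 0.82/0.07 = 82/7.
Target posterior odds = 0.9/0.1 = 9.
Require (82/7)ⁿ ≥ 9 ÷ (43/9957) = 89613/43.
(82/7)³ = 551368/343 falls short of 89613/43 but (82/7)⁴ = 45212176/2401 reaches it, so n = 4.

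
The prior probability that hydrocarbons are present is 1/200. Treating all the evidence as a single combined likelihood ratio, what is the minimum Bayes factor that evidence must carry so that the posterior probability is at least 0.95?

3781

Prior odds = 0.005/0.995 = 1/199.
Target odds = 0.95/0.05 = 19.
Required Bayes factor = 19 ÷ (1/199) = 3781.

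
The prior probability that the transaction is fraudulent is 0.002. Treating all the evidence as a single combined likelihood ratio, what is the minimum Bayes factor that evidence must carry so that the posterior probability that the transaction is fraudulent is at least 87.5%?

3493

Prior odds = 0.002/0.998 = 1/499.
Target odds = 0.875/0.125 = 7.
Required Bayes factor = 7 ÷ (1/499) = 3493.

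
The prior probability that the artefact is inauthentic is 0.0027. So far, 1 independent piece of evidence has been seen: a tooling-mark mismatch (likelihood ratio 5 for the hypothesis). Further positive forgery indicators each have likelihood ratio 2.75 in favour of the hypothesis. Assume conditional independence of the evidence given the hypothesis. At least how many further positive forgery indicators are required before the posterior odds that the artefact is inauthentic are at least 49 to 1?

9

Prior odds = 0.0027/0.9973 = 27/9973.
Bayes factor of the evidence already in hand = 5.
Odds after that evidence = (27/9973) × 5 = 135/9973.
Target odds = 49.
Need 2.75ⁿ ≥ 49 ÷ (135/9973) = 488677/135.
2.75⁸ = 214358881/65536 falls short of 488677/135 but 2.75⁹ ≈8994.86 reaches it, so n = 9.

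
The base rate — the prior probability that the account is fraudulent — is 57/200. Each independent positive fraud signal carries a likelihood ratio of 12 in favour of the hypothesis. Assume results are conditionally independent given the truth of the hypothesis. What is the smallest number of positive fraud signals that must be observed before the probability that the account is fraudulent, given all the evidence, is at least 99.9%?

Prior odds: 0.285 ÷ 0.715 = 57/143.
Likelihood ratio per positive fraud signal = 12.
Target posterior odds = 0.999/0.001 = 999.
Need (57/143) × 12ⁿ ≥ 999, i.e. 12ⁿ ≥ 47619/19.
12³ = 1728 falls short of 47619/19 but 12⁴ = 20736 reaches it, so n = 4.

4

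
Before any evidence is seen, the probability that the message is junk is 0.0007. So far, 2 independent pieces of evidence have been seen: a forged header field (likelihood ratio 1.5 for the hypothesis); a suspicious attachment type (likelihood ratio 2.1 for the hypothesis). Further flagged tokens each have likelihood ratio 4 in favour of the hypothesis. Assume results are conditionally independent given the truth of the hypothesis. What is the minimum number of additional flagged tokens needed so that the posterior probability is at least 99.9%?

10

Prior odds = 0.0007/0.9993 = 7/9993.
Combined Bayes factor of the evidence already in hand = 1.5 × 2.1 = 3.15.
Odds after that evidence = (7/9993) × 3.15 = 147/66620.
Target odds = 0.999/0.001 = 999.
Need 4ⁿ ≥ 999 ÷ (147/66620) = 22184460/49.
4⁹ = 262144 falls short of 22184460/49 but 4¹⁰ = 1048576 reaches it, so n = 10.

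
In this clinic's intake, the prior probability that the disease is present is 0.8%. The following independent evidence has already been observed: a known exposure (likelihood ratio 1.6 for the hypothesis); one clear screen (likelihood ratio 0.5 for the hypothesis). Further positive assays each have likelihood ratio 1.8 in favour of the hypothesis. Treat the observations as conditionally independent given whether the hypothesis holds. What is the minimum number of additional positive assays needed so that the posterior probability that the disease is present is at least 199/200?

18

Prior odds = 0.008/0.992 = 1/124.
Combined Bayes factor of the evidence already in hand = 1.6 × 0.5 = 0.8.
Odds after that evidence = (1/124) × 0.8 = 1/155.
Target odds = 0.995/0.005 = 199.
Need 1.8ⁿ ≥ 199 ÷ (1/155) = 30845.
1.8¹⁷ ≈21859.1 falls short of 30845 but 1.8¹⁸ ≈39346.4 reaches it, so n = 18.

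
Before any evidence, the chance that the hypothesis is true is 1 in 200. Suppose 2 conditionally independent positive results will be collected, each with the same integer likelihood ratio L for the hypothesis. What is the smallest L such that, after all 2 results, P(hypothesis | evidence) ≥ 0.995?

Prior odds = 0.005/0.995 = 1/199.
Target odds = 0.995/0.005 = 199.
Need L² ≥ 199 ÷ (1/199) = 39601.
198² = 39204 < 39601 ≤ 39601 = 199², so L = 199.

199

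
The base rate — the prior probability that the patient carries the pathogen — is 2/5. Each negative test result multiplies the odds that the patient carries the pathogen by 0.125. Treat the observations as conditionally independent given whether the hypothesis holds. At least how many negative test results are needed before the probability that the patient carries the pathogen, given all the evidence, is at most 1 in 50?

Prior odds: 0.4 ÷ 0.6 = 2/3.
Likelihood ratio per negative test result = 0.125.
Target odds: 0.02 ÷ 0.98 = 1/49.
Require 0.125ⁿ ≤ 1/49 ÷ (2/3) = 3/98.
0.125¹ = 0.125 is still above 3/98 but 0.125² = 0.015625 is at or below it, so n = 2.

2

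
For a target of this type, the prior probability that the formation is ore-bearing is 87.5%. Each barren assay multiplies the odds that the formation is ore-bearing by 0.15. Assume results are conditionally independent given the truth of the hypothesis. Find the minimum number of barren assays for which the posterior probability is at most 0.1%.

Prior odds: 0.875 ÷ 0.125 = 7.
Likelihood ratio per barren assay = 0.15.
Target posterior odds = 0.001/0.999 = 1/999.
Require 0.15ⁿ ≤ 1/999 ÷ 7 = 1/6993.
0.15⁴ = 81/160000 is still above 1/6993 but 0.15⁵ = 243/3200000 is at or below it, so n = 5.

5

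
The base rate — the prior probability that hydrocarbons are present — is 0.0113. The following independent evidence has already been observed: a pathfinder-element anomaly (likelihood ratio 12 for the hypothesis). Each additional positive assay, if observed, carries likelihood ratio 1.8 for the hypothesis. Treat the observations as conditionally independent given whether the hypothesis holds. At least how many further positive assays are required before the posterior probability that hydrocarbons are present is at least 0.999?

Prior odds = 0.0113/0.9887 = 113/9887.
Bayes factor of the evidence already in hand = 12.
Odds after that evidence = (113/9887) × 12 = 1356/9887.
Target odds = 0.999/0.001 = 999.
Need 1.8ⁿ ≥ 999 ÷ (1356/9887) = 3292371/452.
1.8¹⁵ ≈6746.64 falls short of 3292371/452 but 1.8¹⁶ ≈12144 reaches it, so n = 16.

16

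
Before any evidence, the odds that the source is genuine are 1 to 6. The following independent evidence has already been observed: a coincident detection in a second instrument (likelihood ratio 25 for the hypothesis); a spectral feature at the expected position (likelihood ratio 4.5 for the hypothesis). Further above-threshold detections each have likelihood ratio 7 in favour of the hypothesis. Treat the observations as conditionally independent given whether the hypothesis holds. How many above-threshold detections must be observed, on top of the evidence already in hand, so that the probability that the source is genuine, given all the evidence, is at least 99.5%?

2

Prior odds = 1/6.
Combined Bayes factor of the evidence already in hand = 25 × 4.5 = 112.5.
Odds after that evidence = (1/6) × 112.5 = 18.75.
Target odds = 0.995/0.005 = 199.
Need 7ⁿ ≥ 199 ÷ 18.75 = 796/75.
7¹ = 7 falls short of 796/75 but 7² = 49 reaches it, so n = 2.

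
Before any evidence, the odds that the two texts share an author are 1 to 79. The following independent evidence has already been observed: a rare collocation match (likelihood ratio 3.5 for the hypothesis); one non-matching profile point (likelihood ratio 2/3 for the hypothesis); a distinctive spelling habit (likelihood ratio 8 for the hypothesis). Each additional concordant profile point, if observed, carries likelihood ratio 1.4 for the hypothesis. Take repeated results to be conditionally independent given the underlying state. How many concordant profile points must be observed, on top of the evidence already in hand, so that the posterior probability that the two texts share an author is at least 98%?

16

Prior odds = 1/79.
Combined Bayes factor of the evidence already in hand = 3.5 × (2/3) × 8 = 56/3.
Odds after that evidence = (1/79) × 56/3 = 56/237.
Target odds = 0.98/0.02 = 49.
Need 1.4ⁿ ≥ 49 ÷ (56/237) = 207.375.
1.4¹⁵ ≈155.568 falls short of 207.375 but 1.4¹⁶ ≈217.795 reaches it, so n = 16.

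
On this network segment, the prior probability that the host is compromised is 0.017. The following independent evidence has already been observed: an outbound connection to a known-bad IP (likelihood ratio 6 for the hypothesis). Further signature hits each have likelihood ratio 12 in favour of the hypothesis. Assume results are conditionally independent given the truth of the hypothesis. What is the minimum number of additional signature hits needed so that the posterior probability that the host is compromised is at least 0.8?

2

Prior odds = 0.017/0.983 = 17/983.
Bayes factor of the evidence already in hand = 6.
Odds after that evidence = (17/983) × 6 = 102/983.
Target odds = 0.8/0.2 = 4.
Need 12ⁿ ≥ 4 ÷ (102/983) = 1966/51.
12¹ = 12 falls short of 1966/51 but 12² = 144 reaches it, so n = 2.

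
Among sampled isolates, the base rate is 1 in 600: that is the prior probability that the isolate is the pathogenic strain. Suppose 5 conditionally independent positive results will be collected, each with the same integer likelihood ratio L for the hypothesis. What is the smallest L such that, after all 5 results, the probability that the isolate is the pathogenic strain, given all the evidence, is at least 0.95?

Prior odds = (1/600)/(599/600) = 1/599.
Target odds = 0.95/0.05 = 19.
Need L⁵ ≥ 19 ÷ (1/599) = 11381.
6⁵ = 7776 < 11381 ≤ 16807 = 7⁵, so L = 7.

7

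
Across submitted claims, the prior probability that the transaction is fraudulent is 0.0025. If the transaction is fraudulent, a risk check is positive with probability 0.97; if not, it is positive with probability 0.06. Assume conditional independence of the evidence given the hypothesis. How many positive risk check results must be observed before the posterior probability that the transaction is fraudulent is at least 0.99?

Prior odds: 0.0025 ÷ 0.9975 = 1/399.
Likelihood ratio of a positive = 0.97/0.06 = 97/6.
Target odds: 0.99 ÷ 0.01 = 99.
Require (97/6)ⁿ ≥ 99 ÷ (1/399) = 39501.
(97/6)³ = 912673/216 falls short of 39501 but (97/6)⁴ = 88529281/1296 reaches it, so n = 4.

4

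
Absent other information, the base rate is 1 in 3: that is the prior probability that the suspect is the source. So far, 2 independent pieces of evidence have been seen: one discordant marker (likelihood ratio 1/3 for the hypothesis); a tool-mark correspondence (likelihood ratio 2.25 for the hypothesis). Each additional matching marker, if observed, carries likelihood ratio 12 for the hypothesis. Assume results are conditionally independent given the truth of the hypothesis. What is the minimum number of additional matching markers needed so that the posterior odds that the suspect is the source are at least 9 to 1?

2

Prior odds = (1/3)/(2/3) = 0.5.
Combined Bayes factor of the evidence already in hand = (1/3) × 2.25 = 0.75.
Odds after that evidence = 0.5 × 0.75 = 0.375.
Target odds = 9.
Need 12ⁿ ≥ 9 ÷ 0.375 = 24.
12¹ = 12 falls short of 24 but 12² = 144 reaches it, so n = 2.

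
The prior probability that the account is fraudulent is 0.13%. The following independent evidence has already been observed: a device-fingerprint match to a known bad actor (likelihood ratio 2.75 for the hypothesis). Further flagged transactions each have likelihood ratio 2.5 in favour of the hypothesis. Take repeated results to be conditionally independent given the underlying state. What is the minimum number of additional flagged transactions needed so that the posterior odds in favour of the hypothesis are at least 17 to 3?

Prior odds = 0.0013/0.9987 = 13/9987.
Bayes factor of the evidence already in hand = 2.75.
Odds after that evidence = (13/9987) × 2.75 = 143/39948.
Target odds = 17/3.
Need 2.5ⁿ ≥ 17/3 ÷ (143/39948) = 226372/143.
2.5⁸ = 390625/256 falls short of 226372/143 but 2.5⁹ = 1953125/512 reaches it, so n = 9.

9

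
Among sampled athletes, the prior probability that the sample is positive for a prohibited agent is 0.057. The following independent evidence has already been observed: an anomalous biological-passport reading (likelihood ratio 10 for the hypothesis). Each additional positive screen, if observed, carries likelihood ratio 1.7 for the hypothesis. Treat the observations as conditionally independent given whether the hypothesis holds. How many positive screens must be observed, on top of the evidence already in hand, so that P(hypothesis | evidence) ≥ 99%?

10

Prior odds = 0.057/0.943 = 57/943.
Bayes factor of the evidence already in hand = 10.
Odds after that evidence = (57/943) × 10 = 570/943.
Target odds = 0.99/0.01 = 99.
Need 1.7ⁿ ≥ 99 ÷ (570/943) = 31119/190.
1.7⁹ ≈118.588 falls short of 31119/190 but 1.7¹⁰ ≈201.599 reaches it, so n = 10.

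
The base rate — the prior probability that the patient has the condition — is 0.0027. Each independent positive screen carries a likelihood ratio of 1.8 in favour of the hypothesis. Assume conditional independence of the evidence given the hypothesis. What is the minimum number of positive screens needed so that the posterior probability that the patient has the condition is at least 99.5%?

Prior odds: 0.0027 ÷ 0.9973 = 27/9973.
Likelihood ratio per positive screen = 1.8.
Target posterior odds = 0.995/0.005 = 199.
Require 1.8ⁿ ≥ 199 ÷ (27/9973) = 1984627/27.
1.8¹⁹ ≈70823.5 falls short of 1984627/27 but 1.8²⁰ ≈127482 reaches it, so n = 20.

20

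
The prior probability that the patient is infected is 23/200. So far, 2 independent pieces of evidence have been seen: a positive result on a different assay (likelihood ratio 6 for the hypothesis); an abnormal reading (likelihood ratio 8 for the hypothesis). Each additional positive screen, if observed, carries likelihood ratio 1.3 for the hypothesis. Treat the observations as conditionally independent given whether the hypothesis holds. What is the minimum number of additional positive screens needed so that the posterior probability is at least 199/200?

Prior odds = 0.115/0.885 = 23/177.
Combined Bayes factor of the evidence already in hand = 6 × 8 = 48.
Odds after that evidence = (23/177) × 48 = 368/59.
Target odds = 0.995/0.005 = 199.
Need 1.3ⁿ ≥ 199 ÷ (368/59) = 11741/368.
1.3¹³ ≈30.2875 falls short of 11741/368 but 1.3¹⁴ ≈39.3738 reaches it, so n = 14.

14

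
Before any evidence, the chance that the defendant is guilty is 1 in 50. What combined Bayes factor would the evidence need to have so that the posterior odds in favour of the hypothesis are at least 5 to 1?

245

Prior odds = 0.02/0.98 = 1/49.
Target odds = 5.
Required Bayes factor = 5 ÷ (1/49) = 245.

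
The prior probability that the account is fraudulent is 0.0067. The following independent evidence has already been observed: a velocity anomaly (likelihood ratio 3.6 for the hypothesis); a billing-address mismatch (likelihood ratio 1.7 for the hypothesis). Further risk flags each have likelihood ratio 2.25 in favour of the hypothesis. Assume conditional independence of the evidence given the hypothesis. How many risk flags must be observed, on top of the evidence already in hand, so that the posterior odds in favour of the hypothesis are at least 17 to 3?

7

Prior odds = 0.0067/0.9933 = 67/9933.
Combined Bayes factor of the evidence already in hand = 3.6 × 1.7 = 6.12.
Odds after that evidence = (67/9933) × 6.12 = 3417/82775.
Target odds = 17/3.
Need 2.25ⁿ ≥ 17/3 ÷ (3417/82775) = 82775/603.
2.25⁶ = 531441/4096 falls short of 82775/603 but 2.25⁷ = 4782969/16384 reaches it, so n = 7.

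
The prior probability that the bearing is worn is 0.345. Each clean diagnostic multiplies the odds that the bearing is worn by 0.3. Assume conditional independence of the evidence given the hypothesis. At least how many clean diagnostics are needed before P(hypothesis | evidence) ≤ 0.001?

6

Prior odds = 0.345/0.655 = 69/131.
Likelihood ratio per clean diagnostic = 0.3.
Target posterior odds = 0.001/0.999 = 1/999.
Require 0.3ⁿ ≤ 1/999 ÷ (69/131) = 131/68931.
0.3⁵ = 243/100000 is still above 131/68931 but 0.3⁶ = 729/1000000 is at or below it, so n = 6.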